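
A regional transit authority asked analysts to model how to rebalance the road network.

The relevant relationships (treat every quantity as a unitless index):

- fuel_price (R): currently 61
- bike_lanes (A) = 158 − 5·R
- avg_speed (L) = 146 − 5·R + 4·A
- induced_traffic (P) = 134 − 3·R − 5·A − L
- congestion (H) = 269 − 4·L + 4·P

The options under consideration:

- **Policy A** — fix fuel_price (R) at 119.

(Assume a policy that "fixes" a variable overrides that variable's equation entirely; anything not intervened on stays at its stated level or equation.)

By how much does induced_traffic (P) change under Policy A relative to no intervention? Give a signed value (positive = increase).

2726

Baseline:
  R = 61
  A = 158 − 5·61 = -147
  L = 146 − 5·61 + 4·(-147) = -747
  P = 134 − 3·61 − 5·(-147) − (-747) = 1433
Policy A (R := 119):
  R = 119
  A = 158 − 5·119 = -437
  L = 146 − 5·119 + 4·(-437) = -2197
  P = 134 − 3·119 − 5·(-437) − (-2197) = 4159
Change in P: 4159 − 1433 = 2726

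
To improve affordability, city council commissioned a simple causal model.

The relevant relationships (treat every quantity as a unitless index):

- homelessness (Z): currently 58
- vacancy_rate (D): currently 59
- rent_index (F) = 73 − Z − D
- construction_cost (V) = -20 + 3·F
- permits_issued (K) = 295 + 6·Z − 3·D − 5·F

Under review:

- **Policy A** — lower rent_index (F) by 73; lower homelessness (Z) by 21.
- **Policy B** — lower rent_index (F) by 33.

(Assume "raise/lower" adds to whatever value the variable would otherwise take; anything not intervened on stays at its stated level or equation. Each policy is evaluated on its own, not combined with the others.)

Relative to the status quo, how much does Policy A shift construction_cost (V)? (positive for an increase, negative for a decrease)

-156

Baseline:
  Z = 58
  D = 59
  F = 73 − 58 − 59 = -44
  V = -20 + 3·(-44) = -152
Policy A (F − 73, Z − 21):
  Z = 58 − 21 = 37
  D = 59
  F = 73 − 37 − 59 (−73 from intervention) = -96
  V = -20 + 3·(-96) = -308
Change in V: -308 − (-152) = -156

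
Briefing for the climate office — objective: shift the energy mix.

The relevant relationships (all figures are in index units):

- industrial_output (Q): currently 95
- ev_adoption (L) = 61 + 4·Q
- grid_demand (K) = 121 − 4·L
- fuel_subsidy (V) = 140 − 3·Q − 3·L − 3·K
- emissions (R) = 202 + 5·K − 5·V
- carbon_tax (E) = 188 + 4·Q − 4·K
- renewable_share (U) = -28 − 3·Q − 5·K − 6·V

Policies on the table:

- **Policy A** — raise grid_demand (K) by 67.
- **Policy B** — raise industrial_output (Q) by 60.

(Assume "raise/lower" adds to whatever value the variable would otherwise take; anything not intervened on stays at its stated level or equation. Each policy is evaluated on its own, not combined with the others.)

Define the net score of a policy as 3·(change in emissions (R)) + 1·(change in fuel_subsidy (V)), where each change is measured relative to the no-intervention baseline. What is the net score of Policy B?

-42120

Baseline:
  Q = 95
  L = 61 + 4·95 = 441
  K = 121 − 4·441 = -1643
  V = 140 − 3·95 − 3·441 − 3·(-1643) = 3461
  R = 202 + 5·(-1643) − 5·3461 = -25318
Policy B (Q + 60):
  Q = 95 + 60 = 155
  L = 61 + 4·155 = 681
  K = 121 − 4·681 = -2603
  V = 140 − 3·155 − 3·681 − 3·(-2603) = 5441
  R = 202 + 5·(-2603) − 5·5441 = -40018
ΔR = -40018 − (-25318) = -14700; ΔV = 5441 − 3461 = 1980
Score = 3·(-14700) + 1·1980 = -42120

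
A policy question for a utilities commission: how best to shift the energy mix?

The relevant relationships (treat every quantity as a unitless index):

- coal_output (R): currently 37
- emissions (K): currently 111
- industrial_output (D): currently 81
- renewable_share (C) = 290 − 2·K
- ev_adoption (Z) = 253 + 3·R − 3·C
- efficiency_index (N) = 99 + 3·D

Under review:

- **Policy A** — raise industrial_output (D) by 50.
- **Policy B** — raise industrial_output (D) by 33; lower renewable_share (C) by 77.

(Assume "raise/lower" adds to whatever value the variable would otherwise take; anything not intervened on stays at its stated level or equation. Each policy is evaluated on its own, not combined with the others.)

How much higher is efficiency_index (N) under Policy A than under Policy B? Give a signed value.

Policy A (D + 50):
  D = 81 + 50 = 131
  N = 99 + 3·131 = 492
Policy B (D + 33, C − 77):
  D = 81 + 33 = 114
  N = 99 + 3·114 = 441
N: 492 − 441 = 51

51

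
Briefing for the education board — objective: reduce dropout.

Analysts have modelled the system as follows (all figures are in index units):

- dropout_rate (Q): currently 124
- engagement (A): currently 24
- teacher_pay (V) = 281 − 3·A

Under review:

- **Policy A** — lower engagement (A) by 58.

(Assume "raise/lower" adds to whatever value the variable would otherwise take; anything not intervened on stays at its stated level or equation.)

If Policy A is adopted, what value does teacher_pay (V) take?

Policy A (A − 58):
  A = 24 − 58 = -34
  V = 281 − 3·(-34) = 383

383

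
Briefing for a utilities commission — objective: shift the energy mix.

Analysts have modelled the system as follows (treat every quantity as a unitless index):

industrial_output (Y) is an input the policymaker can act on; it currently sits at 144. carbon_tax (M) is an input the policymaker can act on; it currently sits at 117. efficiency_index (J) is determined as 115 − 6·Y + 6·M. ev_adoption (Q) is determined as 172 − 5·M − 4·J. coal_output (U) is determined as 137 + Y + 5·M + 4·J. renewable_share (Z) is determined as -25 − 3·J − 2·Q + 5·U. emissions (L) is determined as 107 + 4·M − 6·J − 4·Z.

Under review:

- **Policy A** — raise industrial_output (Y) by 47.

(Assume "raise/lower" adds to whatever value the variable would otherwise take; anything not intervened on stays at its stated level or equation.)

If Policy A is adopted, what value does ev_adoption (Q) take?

903

Policy A (Y + 47):
  Y = 144 + 47 = 191
  M = 117
  J = 115 − 6·191 + 6·117 = -329
  Q = 172 − 5·117 − 4·(-329) = 903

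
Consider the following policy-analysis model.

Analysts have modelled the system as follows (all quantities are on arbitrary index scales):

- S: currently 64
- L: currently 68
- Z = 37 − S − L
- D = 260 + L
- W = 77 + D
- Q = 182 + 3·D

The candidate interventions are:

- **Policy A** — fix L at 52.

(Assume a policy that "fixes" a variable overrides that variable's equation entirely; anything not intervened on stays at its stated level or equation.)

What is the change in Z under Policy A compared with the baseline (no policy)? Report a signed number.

Baseline:
  S = 64
  L = 68
  Z = 37 − 64 − 68 = -95
Policy A (L := 52):
  S = 64
  L = 52
  Z = 37 − 64 − 52 = -79
Change in Z: -79 − (-95) = 16

16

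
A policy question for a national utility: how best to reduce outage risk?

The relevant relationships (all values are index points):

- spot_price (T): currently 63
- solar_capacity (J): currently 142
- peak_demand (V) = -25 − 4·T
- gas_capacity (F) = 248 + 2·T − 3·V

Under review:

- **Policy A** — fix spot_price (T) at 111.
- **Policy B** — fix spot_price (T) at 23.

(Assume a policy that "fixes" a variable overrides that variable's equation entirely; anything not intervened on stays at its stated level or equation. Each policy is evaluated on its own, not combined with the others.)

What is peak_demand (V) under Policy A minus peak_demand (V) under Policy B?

Policy A (T := 111):
  T = 111
  V = -25 − 4·111 = -469
Policy B (T := 23):
  T = 23
  V = -25 − 4·23 = -117
V: -469 − (-117) = -352

-352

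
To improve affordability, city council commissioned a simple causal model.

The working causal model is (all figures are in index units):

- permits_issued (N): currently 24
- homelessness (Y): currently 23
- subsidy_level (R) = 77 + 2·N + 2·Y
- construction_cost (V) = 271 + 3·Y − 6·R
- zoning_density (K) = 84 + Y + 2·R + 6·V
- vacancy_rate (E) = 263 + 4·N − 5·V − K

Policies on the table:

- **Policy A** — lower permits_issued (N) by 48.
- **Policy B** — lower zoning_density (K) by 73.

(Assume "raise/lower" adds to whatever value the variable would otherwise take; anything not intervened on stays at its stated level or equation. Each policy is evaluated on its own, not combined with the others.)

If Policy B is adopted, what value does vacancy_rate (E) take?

Policy B (K − 73):
  N = 24
  Y = 23
  R = 77 + 2·24 + 2·23 = 171
  V = 271 + 3·23 − 6·171 = -686
  K = 84 + 23 + 2·171 + 6·(-686) (−73 from intervention) = -3740
  E = 263 + 4·24 − 5·(-686) − (-3740) = 7529

7529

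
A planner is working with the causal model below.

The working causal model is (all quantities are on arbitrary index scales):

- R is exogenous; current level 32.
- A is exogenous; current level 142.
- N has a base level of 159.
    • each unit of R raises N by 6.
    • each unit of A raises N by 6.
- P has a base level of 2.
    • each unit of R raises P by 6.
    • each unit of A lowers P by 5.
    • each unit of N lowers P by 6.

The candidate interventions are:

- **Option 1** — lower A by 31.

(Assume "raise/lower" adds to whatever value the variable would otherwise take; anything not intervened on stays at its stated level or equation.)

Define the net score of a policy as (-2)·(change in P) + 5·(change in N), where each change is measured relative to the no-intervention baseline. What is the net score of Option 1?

-3472

Baseline:
  R = 32
  A = 142
  N = 159 + 6·32 + 6·142 = 1203
  P = 2 + 6·32 − 5·142 − 6·1203 = -7734
Option 1 (A − 31):
  R = 32
  A = 142 − 31 = 111
  N = 159 + 6·32 + 6·111 = 1017
  P = 2 + 6·32 − 5·111 − 6·1017 = -6463
ΔP = -6463 − (-7734) = 1271; ΔN = 1017 − 1203 = -186
Score = (-2)·1271 + 5·(-186) = -3472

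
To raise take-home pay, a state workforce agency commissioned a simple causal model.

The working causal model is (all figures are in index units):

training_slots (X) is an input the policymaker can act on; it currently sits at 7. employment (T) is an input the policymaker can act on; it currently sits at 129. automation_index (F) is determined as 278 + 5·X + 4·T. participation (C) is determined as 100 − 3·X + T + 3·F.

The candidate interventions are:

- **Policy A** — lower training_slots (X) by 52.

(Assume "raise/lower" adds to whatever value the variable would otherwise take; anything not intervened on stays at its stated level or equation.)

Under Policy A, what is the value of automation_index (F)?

Policy A (X − 52):
  X = 7 − 52 = -45
  T = 129
  F = 278 + 5·(-45) + 4·129 = 569

569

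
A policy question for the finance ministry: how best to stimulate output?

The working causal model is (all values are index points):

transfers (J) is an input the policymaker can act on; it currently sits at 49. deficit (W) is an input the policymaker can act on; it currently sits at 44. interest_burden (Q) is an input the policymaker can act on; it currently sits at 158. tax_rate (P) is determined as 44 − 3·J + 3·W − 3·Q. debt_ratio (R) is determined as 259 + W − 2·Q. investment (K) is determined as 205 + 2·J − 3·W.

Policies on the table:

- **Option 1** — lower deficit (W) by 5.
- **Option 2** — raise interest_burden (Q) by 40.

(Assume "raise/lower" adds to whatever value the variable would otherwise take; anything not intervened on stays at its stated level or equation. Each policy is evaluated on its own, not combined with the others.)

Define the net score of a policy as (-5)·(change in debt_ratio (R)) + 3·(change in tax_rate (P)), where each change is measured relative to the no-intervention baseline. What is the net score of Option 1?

-20

Baseline:
  J = 49
  W = 44
  Q = 158
  P = 44 − 3·49 + 3·44 − 3·158 = -445
  R = 259 + 44 − 2·158 = -13
Option 1 (W − 5):
  J = 49
  W = 44 − 5 = 39
  Q = 158
  P = 44 − 3·49 + 3·39 − 3·158 = -460
  R = 259 + 39 − 2·158 = -18
ΔR = -18 − (-13) = -5; ΔP = -460 − (-445) = -15
Score = (-5)·(-5) + 3·(-15) = -20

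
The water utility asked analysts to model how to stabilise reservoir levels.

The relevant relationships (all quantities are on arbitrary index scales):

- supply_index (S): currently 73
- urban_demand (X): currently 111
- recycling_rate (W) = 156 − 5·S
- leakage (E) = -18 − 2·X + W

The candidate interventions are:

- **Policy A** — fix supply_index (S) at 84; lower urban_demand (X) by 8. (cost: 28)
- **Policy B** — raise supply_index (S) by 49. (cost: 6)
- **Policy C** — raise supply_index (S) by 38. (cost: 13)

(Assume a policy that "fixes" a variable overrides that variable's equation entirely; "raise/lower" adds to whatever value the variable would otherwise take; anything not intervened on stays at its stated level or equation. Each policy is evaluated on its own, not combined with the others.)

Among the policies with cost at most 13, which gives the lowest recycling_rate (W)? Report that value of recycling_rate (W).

-454

Policy B (S + 49):
  S = 73 + 49 = 122
  W = 156 − 5·122 = -454
Policy C (S + 38):
  S = 73 + 38 = 111
  W = 156 − 5·111 = -399
Comparing — Policy B: W=-454, Policy C: W=-399. Lowest is -454 (Policy B).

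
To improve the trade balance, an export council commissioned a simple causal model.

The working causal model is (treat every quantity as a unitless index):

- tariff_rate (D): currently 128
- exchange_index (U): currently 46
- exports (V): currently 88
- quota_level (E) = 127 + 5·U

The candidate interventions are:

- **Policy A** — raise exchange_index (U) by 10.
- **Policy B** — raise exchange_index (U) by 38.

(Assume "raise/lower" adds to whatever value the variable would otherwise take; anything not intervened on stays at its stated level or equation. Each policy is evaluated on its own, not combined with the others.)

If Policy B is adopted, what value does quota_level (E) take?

547

Policy B (U + 38):
  U = 46 + 38 = 84
  E = 127 + 5·84 = 547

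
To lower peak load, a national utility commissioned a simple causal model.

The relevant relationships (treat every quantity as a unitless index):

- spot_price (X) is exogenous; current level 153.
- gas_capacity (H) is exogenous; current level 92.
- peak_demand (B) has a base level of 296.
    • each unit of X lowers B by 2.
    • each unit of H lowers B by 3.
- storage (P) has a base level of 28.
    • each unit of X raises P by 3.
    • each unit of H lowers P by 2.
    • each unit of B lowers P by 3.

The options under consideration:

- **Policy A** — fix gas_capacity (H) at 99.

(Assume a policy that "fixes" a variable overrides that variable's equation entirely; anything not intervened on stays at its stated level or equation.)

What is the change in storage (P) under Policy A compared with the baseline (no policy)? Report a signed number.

Baseline:
  X = 153
  H = 92
  B = 296 − 2·153 − 3·92 = -286
  P = 28 + 3·153 − 2·92 − 3·(-286) = 1161
Policy A (H := 99):
  X = 153
  H = 99
  B = 296 − 2·153 − 3·99 = -307
  P = 28 + 3·153 − 2·99 − 3·(-307) = 1210
Change in P: 1210 − 1161 = 49

49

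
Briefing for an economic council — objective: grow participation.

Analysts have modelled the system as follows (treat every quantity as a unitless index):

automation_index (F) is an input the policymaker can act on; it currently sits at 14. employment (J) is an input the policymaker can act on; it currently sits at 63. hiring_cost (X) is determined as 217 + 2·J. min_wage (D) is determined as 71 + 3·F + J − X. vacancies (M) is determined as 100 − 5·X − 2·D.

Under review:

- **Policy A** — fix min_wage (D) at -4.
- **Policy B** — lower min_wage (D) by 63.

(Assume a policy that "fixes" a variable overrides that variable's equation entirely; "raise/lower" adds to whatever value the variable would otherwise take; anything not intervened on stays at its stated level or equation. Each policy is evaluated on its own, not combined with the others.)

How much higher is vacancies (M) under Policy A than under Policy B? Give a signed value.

Policy A (D := -4):
  F = 14
  J = 63
  X = 217 + 2·63 = 343
  D = -4
  M = 100 − 5·343 − 2·(-4) = -1607
Policy B (D − 63):
  F = 14
  J = 63
  X = 217 + 2·63 = 343
  D = 71 + 3·14 + 63 − 343 (−63 from intervention) = -230
  M = 100 − 5·343 − 2·(-230) = -1155
M: -1607 − (-1155) = -452

-452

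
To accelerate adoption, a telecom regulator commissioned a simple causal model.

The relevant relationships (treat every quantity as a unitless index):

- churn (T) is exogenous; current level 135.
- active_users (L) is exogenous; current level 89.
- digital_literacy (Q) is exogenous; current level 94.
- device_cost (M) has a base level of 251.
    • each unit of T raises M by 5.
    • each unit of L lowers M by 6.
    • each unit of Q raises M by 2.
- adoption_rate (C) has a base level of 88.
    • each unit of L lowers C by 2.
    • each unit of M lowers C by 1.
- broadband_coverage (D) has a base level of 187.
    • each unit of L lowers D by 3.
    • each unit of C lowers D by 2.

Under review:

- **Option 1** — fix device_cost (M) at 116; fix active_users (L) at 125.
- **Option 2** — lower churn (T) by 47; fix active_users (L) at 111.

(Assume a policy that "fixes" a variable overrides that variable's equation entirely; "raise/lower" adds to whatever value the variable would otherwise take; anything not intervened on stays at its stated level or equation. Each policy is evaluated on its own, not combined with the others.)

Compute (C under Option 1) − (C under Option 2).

Option 1 (M := 116, L := 125):
  T = 135
  L = 125
  Q = 94
  M = 116
  C = 88 − 2·125 − 116 = -278
Option 2 (T − 47, L := 111):
  T = 135 − 47 = 88
  L = 111
  Q = 94
  M = 251 + 5·88 − 6·111 + 2·94 = 213
  C = 88 − 2·111 − 213 = -347
C: -278 − (-347) = 69

69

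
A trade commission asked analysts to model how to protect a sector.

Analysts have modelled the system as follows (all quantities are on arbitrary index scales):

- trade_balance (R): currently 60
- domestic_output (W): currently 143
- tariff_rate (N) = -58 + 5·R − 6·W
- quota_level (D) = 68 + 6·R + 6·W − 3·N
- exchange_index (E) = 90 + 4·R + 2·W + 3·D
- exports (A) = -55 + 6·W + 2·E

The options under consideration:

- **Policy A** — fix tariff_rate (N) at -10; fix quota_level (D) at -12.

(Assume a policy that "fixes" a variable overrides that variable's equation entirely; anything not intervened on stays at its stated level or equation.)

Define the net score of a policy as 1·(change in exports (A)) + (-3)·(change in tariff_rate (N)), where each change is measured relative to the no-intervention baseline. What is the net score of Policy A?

-20694

Baseline:
  R = 60
  W = 143
  N = -58 + 5·60 − 6·143 = -616
  D = 68 + 6·60 + 6·143 − 3·(-616) = 3134
  E = 90 + 4·60 + 2·143 + 3·3134 = 10018
  A = -55 + 6·143 + 2·10018 = 20839
Policy A (N := -10, D := -12):
  R = 60
  W = 143
  N = -10
  D = -12
  E = 90 + 4·60 + 2·143 + 3·(-12) = 580
  A = -55 + 6·143 + 2·580 = 1963
ΔA = 1963 − 20839 = -18876; ΔN = -10 − (-616) = 606
Score = 1·(-18876) + (-3)·606 = -20694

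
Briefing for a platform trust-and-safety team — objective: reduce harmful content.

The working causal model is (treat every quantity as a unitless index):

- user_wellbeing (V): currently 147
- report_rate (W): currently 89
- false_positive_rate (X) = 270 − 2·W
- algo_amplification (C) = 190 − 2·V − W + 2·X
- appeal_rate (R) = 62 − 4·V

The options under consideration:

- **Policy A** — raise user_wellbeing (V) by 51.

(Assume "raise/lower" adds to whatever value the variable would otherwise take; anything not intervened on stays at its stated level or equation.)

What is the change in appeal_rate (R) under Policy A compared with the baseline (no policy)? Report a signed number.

-204

Baseline:
  V = 147
  R = 62 − 4·147 = -526
Policy A (V + 51):
  V = 147 + 51 = 198
  R = 62 − 4·198 = -730
Change in R: -730 − (-526) = -204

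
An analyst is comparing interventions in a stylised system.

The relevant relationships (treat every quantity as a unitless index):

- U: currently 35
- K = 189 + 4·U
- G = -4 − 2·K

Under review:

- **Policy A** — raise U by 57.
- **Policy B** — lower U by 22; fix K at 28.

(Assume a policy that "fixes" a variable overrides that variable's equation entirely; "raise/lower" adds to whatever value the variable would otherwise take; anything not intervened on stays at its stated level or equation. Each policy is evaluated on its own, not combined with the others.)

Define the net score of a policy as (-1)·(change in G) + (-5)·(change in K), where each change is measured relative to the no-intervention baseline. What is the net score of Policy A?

-684

Baseline:
  U = 35
  K = 189 + 4·35 = 329
  G = -4 − 2·329 = -662
Policy A (U + 57):
  U = 35 + 57 = 92
  K = 189 + 4·92 = 557
  G = -4 − 2·557 = -1118
ΔG = -1118 − (-662) = -456; ΔK = 557 − 329 = 228
Score = (-1)·(-456) + (-5)·228 = -684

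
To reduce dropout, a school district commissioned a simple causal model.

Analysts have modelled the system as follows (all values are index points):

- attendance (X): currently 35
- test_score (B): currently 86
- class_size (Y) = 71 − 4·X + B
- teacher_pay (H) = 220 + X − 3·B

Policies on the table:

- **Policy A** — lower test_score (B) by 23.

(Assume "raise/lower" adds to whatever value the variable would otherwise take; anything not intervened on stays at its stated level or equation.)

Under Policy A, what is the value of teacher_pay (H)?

66

Policy A (B − 23):
  X = 35
  B = 86 − 23 = 63
  H = 220 + 35 − 3·63 = 66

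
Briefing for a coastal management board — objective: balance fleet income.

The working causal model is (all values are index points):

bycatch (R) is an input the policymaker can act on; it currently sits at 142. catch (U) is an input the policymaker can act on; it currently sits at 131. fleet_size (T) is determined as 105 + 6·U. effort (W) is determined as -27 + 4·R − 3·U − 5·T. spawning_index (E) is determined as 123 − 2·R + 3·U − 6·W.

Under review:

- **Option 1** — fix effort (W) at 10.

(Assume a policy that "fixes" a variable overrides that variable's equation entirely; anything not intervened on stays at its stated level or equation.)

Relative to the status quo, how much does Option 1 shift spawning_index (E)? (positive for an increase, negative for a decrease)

-25902

Baseline:
  R = 142
  U = 131
  T = 105 + 6·131 = 891
  W = -27 + 4·142 − 3·131 − 5·891 = -4307
  E = 123 − 2·142 + 3·131 − 6·(-4307) = 26074
Option 1 (W := 10):
  R = 142
  U = 131
  T = 105 + 6·131 = 891
  W = 10
  E = 123 − 2·142 + 3·131 − 6·10 = 172
Change in E: 172 − 26074 = -25902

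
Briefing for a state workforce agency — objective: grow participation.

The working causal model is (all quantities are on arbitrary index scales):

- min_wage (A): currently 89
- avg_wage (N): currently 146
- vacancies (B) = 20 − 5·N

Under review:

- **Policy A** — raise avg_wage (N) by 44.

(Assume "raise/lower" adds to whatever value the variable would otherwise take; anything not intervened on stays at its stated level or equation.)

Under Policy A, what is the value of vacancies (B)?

Policy A (N + 44):
  N = 146 + 44 = 190
  B = 20 − 5·190 = -930

-930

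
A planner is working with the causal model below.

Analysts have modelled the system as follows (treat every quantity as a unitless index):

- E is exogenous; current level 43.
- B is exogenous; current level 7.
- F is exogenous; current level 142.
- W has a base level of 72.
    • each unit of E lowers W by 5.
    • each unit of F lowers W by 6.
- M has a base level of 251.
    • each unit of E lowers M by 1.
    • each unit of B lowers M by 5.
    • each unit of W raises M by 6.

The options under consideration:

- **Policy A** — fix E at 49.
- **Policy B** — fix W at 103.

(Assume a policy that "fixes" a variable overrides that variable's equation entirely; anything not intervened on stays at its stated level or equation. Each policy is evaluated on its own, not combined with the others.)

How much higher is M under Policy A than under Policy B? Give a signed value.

Policy A (E := 49):
  E = 49
  B = 7
  F = 142
  W = 72 − 5·49 − 6·142 = -1025
  M = 251 − 49 − 5·7 + 6·(-1025) = -5983
Policy B (W := 103):
  E = 43
  B = 7
  F = 142
  W = 103
  M = 251 − 43 − 5·7 + 6·103 = 791
M: -5983 − 791 = -6774

-6774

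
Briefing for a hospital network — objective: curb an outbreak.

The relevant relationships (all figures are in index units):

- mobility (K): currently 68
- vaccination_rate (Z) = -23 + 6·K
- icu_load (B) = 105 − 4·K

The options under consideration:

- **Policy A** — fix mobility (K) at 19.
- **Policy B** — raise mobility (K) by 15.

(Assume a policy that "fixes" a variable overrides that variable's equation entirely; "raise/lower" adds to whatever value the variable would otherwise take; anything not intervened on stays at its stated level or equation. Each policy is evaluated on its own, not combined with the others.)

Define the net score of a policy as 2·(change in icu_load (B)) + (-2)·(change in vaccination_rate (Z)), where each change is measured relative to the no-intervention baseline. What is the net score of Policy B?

-300

Baseline:
  K = 68
  Z = -23 + 6·68 = 385
  B = 105 − 4·68 = -167
Policy B (K + 15):
  K = 68 + 15 = 83
  Z = -23 + 6·83 = 475
  B = 105 − 4·83 = -227
ΔB = -227 − (-167) = -60; ΔZ = 475 − 385 = 90
Score = 2·(-60) + (-2)·90 = -300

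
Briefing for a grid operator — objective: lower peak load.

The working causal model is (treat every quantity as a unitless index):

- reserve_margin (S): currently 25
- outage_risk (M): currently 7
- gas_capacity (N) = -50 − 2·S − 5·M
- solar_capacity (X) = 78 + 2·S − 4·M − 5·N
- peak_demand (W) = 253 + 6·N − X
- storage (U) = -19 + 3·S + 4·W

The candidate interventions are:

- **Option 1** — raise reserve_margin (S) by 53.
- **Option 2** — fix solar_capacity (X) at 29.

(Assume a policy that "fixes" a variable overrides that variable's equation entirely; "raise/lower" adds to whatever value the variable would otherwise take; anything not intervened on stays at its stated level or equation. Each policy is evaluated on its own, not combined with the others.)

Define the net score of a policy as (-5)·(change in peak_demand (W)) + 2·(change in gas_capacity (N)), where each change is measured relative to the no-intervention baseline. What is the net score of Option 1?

6148

Baseline:
  S = 25
  M = 7
  N = -50 − 2·25 − 5·7 = -135
  X = 78 + 2·25 − 4·7 − 5·(-135) = 775
  W = 253 + 6·(-135) − 775 = -1332
Option 1 (S + 53):
  S = 25 + 53 = 78
  M = 7
  N = -50 − 2·78 − 5·7 = -241
  X = 78 + 2·78 − 4·7 − 5·(-241) = 1411
  W = 253 + 6·(-241) − 1411 = -2604
ΔW = -2604 − (-1332) = -1272; ΔN = -241 − (-135) = -106
Score = (-5)·(-1272) + 2·(-106) = 6148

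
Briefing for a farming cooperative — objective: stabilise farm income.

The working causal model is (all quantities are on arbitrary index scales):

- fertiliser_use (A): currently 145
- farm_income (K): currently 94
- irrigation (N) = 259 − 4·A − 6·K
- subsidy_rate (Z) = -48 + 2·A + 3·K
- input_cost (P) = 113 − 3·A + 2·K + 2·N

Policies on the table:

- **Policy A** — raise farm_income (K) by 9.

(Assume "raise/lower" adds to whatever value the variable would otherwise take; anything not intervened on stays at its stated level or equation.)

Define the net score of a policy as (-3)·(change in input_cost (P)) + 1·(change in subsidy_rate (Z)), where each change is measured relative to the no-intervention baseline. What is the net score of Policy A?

297

Baseline:
  A = 145
  K = 94
  N = 259 − 4·145 − 6·94 = -885
  Z = -48 + 2·145 + 3·94 = 524
  P = 113 − 3·145 + 2·94 + 2·(-885) = -1904
Policy A (K + 9):
  A = 145
  K = 94 + 9 = 103
  N = 259 − 4·145 − 6·103 = -939
  Z = -48 + 2·145 + 3·103 = 551
  P = 113 − 3·145 + 2·103 + 2·(-939) = -1994
ΔP = -1994 − (-1904) = -90; ΔZ = 551 − 524 = 27
Score = (-3)·(-90) + 1·27 = 297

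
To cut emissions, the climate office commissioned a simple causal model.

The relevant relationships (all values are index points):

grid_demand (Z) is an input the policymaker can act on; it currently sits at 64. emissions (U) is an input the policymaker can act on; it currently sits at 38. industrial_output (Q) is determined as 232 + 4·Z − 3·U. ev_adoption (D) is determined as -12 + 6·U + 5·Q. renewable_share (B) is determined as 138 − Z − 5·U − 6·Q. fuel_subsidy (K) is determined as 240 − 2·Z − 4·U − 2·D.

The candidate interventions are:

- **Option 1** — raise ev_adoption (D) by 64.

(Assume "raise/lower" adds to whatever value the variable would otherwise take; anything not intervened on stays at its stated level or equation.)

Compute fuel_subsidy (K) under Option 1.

Option 1 (D + 64):
  Z = 64
  U = 38
  Q = 232 + 4·64 − 3·38 = 374
  D = -12 + 6·38 + 5·374 (+64 from intervention) = 2150
  K = 240 − 2·64 − 4·38 − 2·2150 = -4340

-4340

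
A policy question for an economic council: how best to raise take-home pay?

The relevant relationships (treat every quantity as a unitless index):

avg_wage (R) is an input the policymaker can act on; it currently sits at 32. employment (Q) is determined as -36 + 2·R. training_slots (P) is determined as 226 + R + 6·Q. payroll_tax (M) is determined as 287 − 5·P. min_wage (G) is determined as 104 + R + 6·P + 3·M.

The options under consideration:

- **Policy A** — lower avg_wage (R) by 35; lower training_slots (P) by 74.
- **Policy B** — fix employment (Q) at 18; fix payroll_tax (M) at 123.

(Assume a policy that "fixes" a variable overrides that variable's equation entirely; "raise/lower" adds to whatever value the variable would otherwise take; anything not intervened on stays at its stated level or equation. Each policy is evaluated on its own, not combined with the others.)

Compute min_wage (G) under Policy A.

1889

Policy A (R − 35, P − 74):
  R = 32 − 35 = -3
  Q = -36 + 2·(-3) = -42
  P = 226 + (-3) + 6·(-42) (−74 from intervention) = -103
  M = 287 − 5·(-103) = 802
  G = 104 + (-3) + 6·(-103) + 3·802 = 1889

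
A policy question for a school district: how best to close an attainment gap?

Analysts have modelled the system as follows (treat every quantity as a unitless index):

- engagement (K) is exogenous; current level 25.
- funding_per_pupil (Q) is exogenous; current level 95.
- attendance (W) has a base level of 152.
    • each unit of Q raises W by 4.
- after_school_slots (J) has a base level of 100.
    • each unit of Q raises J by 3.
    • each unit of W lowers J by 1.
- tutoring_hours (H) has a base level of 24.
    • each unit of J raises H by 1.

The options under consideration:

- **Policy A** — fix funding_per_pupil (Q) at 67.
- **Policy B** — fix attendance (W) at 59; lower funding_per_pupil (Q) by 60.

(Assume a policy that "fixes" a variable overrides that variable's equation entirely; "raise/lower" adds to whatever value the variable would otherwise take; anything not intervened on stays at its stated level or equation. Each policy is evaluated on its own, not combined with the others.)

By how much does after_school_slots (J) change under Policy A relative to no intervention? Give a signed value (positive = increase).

28

Baseline:
  Q = 95
  W = 152 + 4·95 = 532
  J = 100 + 3·95 − 532 = -147
Policy A (Q := 67):
  Q = 67
  W = 152 + 4·67 = 420
  J = 100 + 3·67 − 420 = -119
Change in J: -119 − (-147) = 28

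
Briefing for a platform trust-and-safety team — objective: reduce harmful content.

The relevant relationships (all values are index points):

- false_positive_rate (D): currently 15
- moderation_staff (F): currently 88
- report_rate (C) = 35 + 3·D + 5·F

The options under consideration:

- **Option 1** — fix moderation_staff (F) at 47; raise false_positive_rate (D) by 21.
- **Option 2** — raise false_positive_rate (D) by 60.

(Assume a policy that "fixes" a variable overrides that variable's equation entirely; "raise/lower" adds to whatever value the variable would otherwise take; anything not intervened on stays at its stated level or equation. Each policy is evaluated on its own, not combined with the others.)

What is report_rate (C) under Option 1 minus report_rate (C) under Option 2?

Option 1 (F := 47, D + 21):
  D = 15 + 21 = 36
  F = 47
  C = 35 + 3·36 + 5·47 = 378
Option 2 (D + 60):
  D = 15 + 60 = 75
  F = 88
  C = 35 + 3·75 + 5·88 = 700
C: 378 − 700 = -322

-322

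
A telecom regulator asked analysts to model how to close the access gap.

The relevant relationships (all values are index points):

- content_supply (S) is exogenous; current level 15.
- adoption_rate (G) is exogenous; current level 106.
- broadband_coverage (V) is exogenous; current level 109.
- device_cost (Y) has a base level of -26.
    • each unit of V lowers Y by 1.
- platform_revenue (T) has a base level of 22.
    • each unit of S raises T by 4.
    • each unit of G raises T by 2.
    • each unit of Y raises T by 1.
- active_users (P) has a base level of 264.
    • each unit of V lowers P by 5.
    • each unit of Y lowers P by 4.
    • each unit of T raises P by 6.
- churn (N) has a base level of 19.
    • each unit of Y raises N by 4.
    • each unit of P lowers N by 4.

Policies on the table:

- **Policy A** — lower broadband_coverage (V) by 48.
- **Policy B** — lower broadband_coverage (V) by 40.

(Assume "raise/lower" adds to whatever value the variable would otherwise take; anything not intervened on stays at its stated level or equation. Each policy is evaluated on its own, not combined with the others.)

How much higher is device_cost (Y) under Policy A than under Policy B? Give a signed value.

Policy A (V − 48):
  V = 109 − 48 = 61
  Y = -26 − 61 = -87
Policy B (V − 40):
  V = 109 − 40 = 69
  Y = -26 − 69 = -95
Y: -87 − (-95) = 8

8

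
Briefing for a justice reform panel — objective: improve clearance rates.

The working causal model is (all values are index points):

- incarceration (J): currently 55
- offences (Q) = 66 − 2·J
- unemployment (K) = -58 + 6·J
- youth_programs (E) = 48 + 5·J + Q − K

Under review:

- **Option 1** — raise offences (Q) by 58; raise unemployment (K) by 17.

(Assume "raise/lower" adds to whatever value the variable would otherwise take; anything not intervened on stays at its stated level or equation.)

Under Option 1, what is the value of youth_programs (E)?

Option 1 (Q + 58, K + 17):
  J = 55
  Q = 66 − 2·55 (+58 from intervention) = 14
  K = -58 + 6·55 (+17 from intervention) = 289
  E = 48 + 5·55 + 14 − 289 = 48

48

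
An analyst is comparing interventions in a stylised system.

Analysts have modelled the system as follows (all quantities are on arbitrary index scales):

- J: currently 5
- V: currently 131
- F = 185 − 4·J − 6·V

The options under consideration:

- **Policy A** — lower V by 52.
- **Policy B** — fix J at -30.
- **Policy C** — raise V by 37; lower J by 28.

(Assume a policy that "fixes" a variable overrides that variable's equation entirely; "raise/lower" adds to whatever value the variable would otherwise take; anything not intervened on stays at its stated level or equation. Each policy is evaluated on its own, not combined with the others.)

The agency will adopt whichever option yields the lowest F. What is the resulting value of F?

-731

Policy A (V − 52):
  J = 5
  V = 131 − 52 = 79
  F = 185 − 4·5 − 6·79 = -309
Policy B (J := -30):
  J = -30
  V = 131
  F = 185 − 4·(-30) − 6·131 = -481
Policy C (V + 37, J − 28):
  J = 5 − 28 = -23
  V = 131 + 37 = 168
  F = 185 − 4·(-23) − 6·168 = -731
Comparing — Policy A: F=-309, Policy B: F=-481, Policy C: F=-731. Lowest is -731 (Policy C).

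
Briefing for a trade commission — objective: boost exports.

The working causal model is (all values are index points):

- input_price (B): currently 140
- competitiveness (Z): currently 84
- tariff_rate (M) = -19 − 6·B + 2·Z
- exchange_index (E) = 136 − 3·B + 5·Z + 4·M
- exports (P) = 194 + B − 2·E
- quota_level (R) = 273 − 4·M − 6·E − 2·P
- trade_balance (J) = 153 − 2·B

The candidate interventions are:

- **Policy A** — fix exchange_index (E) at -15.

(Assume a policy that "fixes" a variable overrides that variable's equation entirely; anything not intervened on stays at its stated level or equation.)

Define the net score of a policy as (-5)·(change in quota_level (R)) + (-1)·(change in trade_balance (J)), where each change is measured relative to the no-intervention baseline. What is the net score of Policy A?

26130

Baseline:
  B = 140
  Z = 84
  M = -19 − 6·140 + 2·84 = -691
  E = 136 − 3·140 + 5·84 + 4·(-691) = -2628
  P = 194 + 140 − 2·(-2628) = 5590
  R = 273 − 4·(-691) − 6·(-2628) − 2·5590 = 7625
  J = 153 − 2·140 = -127
Policy A (E := -15):
  B = 140
  Z = 84
  M = -19 − 6·140 + 2·84 = -691
  E = -15
  P = 194 + 140 − 2·(-15) = 364
  R = 273 − 4·(-691) − 6·(-15) − 2·364 = 2399
  J = 153 − 2·140 = -127
ΔR = 2399 − 7625 = -5226; ΔJ = -127 − (-127) = 0
Score = (-5)·(-5226) + (-1)·0 = 26130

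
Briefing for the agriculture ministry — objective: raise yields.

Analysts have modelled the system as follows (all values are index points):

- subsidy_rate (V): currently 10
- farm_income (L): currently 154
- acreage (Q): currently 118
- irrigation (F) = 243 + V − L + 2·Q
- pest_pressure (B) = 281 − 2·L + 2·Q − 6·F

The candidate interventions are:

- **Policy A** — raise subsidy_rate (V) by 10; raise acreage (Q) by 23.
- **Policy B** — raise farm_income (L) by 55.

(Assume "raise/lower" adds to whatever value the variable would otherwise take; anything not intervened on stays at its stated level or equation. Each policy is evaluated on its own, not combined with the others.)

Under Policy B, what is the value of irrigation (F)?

280

Policy B (L + 55):
  V = 10
  L = 154 + 55 = 209
  Q = 118
  F = 243 + 10 − 209 + 2·118 = 280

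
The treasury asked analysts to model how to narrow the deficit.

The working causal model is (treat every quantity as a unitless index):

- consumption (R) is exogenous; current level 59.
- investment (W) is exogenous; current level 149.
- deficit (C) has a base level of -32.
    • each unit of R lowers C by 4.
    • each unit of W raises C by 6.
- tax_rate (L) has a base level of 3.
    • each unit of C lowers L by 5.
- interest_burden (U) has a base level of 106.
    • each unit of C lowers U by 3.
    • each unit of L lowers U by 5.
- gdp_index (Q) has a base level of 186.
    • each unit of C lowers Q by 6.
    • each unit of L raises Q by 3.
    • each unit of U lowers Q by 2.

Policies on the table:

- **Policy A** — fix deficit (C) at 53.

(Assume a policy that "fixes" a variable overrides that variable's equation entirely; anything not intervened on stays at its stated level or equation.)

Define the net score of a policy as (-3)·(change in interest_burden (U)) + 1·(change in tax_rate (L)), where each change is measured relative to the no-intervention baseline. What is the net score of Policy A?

40683

Baseline:
  R = 59
  W = 149
  C = -32 − 4·59 + 6·149 = 626
  L = 3 − 5·626 = -3127
  U = 106 − 3·626 − 5·(-3127) = 13863
Policy A (C := 53):
  R = 59
  W = 149
  C = 53
  L = 3 − 5·53 = -262
  U = 106 − 3·53 − 5·(-262) = 1257
ΔU = 1257 − 13863 = -12606; ΔL = -262 − (-3127) = 2865
Score = (-3)·(-12606) + 1·2865 = 40683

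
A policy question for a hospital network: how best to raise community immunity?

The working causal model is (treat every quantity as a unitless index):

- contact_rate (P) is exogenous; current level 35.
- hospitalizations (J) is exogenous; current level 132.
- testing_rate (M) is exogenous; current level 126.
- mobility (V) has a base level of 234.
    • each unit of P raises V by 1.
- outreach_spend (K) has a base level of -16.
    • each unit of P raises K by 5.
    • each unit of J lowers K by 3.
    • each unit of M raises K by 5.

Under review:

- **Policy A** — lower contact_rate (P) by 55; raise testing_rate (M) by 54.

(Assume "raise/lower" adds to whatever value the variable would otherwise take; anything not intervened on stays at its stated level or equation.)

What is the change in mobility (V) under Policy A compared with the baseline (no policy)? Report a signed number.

Baseline:
  P = 35
  V = 234 + 35 = 269
Policy A (P − 55, M + 54):
  P = 35 − 55 = -20
  V = 234 + (-20) = 214
Change in V: 214 − 269 = -55

-55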